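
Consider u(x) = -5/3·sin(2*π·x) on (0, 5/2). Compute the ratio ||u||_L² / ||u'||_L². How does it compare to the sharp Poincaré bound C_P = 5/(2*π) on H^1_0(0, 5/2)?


||u||_L² / ||u'||_L² = 1/(2*π) < C_P = 5/(2*π).

u(x) = -5/3·sin(2*π·x), so u'(x) = -10*π*cos(2*π*x)/3.
Writing u(x) = A·sin(kπx/L) with A = -5/3 and k = 5, use ∫_0^L sin²(kπx/L) dx = L/2 and ∫_0^L cos²(kπx/L) dx = L/2.
u² = 25/9·sin²(2*π·x) and (u')² = 100*π^2/9·cos²(2*π·x), and each of sin², cos² integrates to L/2 = 5/4 over (0, 5/2).
∫_0^5/2 u² dx = 125/36, so ||u||_L² = 5*sqrt(5)/6.
∫_0^5/2 (u')² dx = 125*π^2/9, so ||u'||_L² = 5*sqrt(5)*π/3.
Ratio ||u||_L² / ||u'||_L² = 1/(2*π).
Sharp Poincaré constant on H^1_0(0, 5/2) is C_P = L/π = 5/(2*π), achieved by sin(2*π/5·x).
This is the k = 5 harmonic; the ratio L/(kπ) is strictly less than C_P = L/π, consistent with the sharp inequality ||u||_L² ≤ C_P ||u'||_L².


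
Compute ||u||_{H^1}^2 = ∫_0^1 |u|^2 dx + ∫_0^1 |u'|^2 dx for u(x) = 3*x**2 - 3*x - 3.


||u||_{H^1}^2 = 153/10

The H^1 norm (squared) on an interval (0, L) is
  ||u||_{H^1}^2 = ∫_0^L u(x)^2 dx + ∫_0^L u'(x)^2 dx.
Compute u'(x) = 6*x - 3.
Then u(x)^2 = 9*x**4 - 18*x**3 - 9*x**2 + 18*x + 9 and u'(x)^2 = 36*x**2 - 36*x + 9.
Integrate each monomial from 0 to 1 using ∫_0^1 c·x^n dx = c·1^(n+1)/(n+1):
  ∫_0^1 u(x)^2 dx = ∫_0^1 (9*x^4 - 18*x^3 - 9*x^2 + 18*x + 9) dx. Term by term:
    ∫_0^1 9*x^4 dx = 9/5;  ∫_0^1 -18*x^3 dx = -9/2;  ∫_0^1 -9*x^2 dx = -3;
    ∫_0^1 18*x dx = 9;  ∫_0^1 9 dx = 9.
  Sum: 9/5 − 9/2 − 3 + 9 + 9 = 123/10.
  ∫_0^1 u'(x)^2 dx = ∫_0^1 (36*x^2 - 36*x + 9) dx. Term by term:
    ∫_0^1 36*x^2 dx = 12;  ∫_0^1 -36*x dx = -18;  ∫_0^1 9 dx = 9.
  Sum: 12 − 18 + 9 = 3.
Adding: ||u||_{H^1}^2 = 123/10 + 3 = 153/10.


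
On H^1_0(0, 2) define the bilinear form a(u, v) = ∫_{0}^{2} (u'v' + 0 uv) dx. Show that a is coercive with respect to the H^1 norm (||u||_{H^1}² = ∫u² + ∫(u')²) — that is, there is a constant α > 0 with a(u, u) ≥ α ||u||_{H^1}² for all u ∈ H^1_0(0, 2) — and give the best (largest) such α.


α = π^2/(4 + π^2)

Coercivity of a(·,·) on H^1_0(0, 2) means a(u, u) ≥ α ||u||_{H^1}² for every u ∈ H^1_0.
The interval has length L = 2, and Poincaré/coercivity depend only on L. Here a(u, u) = ∫(u')² + (0)·∫u².
Here c = 0, so a(u,u) = ∫(u')² alone. The condition a(u,u) ≥ α||u||_{H^1}² reads (1−α)∫(u')² ≥ (α−c)∫u². Any admissible α is ≤ 1 (rapidly oscillating u have ∫u²/∫(u')² → 0), and α = 1 would force 0 ≥ (1−c)∫u², impossible since c < 1; so 1−α > 0. By the sharp Poincaré inequality on H^1_0 of an interval of length L, ∫(u')² ≥ (π/L)²∫u² with equality for the first sine mode sin(π(x−x₀)/L) (x₀ the left endpoint), so the inequality holds for all u iff (1−α)(π/L)² ≥ α − c, i.e. α ≤ ((π/L)² + c)/((π/L)² + 1) = (1 + c(L/π)²)/(1 + (L/π)²). (Direct route, valid since c ≤ 0: Poincaré gives c∫u² ≥ c(L/π)²∫(u')², so a(u,u) ≥ (1 + c(L/π)²)∫(u')², while ||u||_{H^1}² ≤ (1 + (L/π)²)∫(u')²; dividing yields the same α.) With (π/L)² = π^2/4 and c = 0, the largest admissible constant is α = ((π/L)² + c)/((π/L)² + 1).
Simplifying, α = π^2/(4 + π^2).


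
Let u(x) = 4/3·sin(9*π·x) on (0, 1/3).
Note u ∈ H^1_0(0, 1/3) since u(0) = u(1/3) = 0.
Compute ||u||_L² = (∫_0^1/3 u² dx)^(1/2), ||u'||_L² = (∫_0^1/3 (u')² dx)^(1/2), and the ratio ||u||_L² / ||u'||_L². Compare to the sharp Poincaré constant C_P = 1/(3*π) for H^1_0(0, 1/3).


||u||_L² / ||u'||_L² = 1/(9*π) < C_P = 1/(3*π).

u(x) = 4/3·sin(9*π·x), so u'(x) = 12*π*cos(9*π*x).
Writing u(x) = A·sin(kπx/L) with A = 4/3 and k = 3, use ∫_0^L sin²(kπx/L) dx = L/2 and ∫_0^L cos²(kπx/L) dx = L/2.
u² = 16/9·sin²(9*π·x) and (u')² = 144*π^2·cos²(9*π·x), and each of sin², cos² integrates to L/2 = 1/6 over (0, 1/3).
∫_0^1/3 u² dx = 8/27, so ||u||_L² = 2*sqrt(6)/9.
∫_0^1/3 (u')² dx = 24*π^2, so ||u'||_L² = 2*sqrt(6)*π.
Ratio ||u||_L² / ||u'||_L² = 1/(9*π).
Sharp Poincaré constant on H^1_0(0, 1/3) is C_P = L/π = 1/(3*π), achieved by sin(3*π·x).
This is the k = 3 harmonic; the ratio L/(kπ) is strictly less than C_P = L/π, consistent with the sharp inequality ||u||_L² ≤ C_P ||u'||_L².


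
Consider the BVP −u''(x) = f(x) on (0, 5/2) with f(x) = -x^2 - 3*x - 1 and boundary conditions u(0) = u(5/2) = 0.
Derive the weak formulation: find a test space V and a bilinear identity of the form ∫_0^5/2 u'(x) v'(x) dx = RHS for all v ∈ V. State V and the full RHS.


V = H^1_0(0, 5/2) (so v(0) = v(5/2) = 0); weak form: ∫_0^5/2 u'v' dx = ∫_0^5/2 (-x^2 - 3*x - 1) v dx for all v ∈ V.

Multiply both sides by a test function v and integrate from 0 to 5/2:
  ∫_0^5/2 −u''(x) v(x) dx = ∫_0^5/2 f(x) v(x) dx.
Integrate the LHS by parts once:
  ∫_0^5/2 −u'' v dx = −[u'(x) v(x)]_0^5/2 + ∫_0^5/2 u'(x) v'(x) dx.
Thus ∫_0^5/2 u'(x) v'(x) dx = ∫_0^5/2 f(x) v(x) dx + [u'(x) v(x)]_0^5/2.
Choose V so that boundary terms are either known or forced to vanish.
u is Dirichlet: u(0) = u(5/2) = 0. Let V = H^1_0(0, 5/2); then v(0) = v(5/2) = 0, and [u' v]_0^5/2 = 0.
Weak formulation: find u (satisfying any essential BC) such that ∫_0^5/2 u'(x) v'(x) dx = ∫_0^5/2 f v dx for all v ∈ V.
Substituting f(x) = -x^2 - 3*x - 1, the right-hand side is ∫_0^5/2 (-x^2 - 3*x - 1) v dx.


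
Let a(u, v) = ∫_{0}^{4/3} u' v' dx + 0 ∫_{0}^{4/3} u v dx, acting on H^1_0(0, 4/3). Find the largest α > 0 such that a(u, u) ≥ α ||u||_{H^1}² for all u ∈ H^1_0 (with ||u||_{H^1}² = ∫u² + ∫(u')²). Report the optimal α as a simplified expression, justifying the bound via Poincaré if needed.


α = 9*π^2/(16 + 9*π^2)

Coercivity of a(·,·) on H^1_0(0, 4/3) means a(u, u) ≥ α ||u||_{H^1}² for every u ∈ H^1_0.
The interval has length L = 4/3, and Poincaré/coercivity depend only on L. Here a(u, u) = ∫(u')² + (0)·∫u².
Here c = 0, so a(u,u) = ∫(u')² alone. The condition a(u,u) ≥ α||u||_{H^1}² reads (1−α)∫(u')² ≥ (α−c)∫u². Any admissible α is ≤ 1 (rapidly oscillating u have ∫u²/∫(u')² → 0), and α = 1 would force 0 ≥ (1−c)∫u², impossible since c < 1; so 1−α > 0. By the sharp Poincaré inequality on H^1_0 of an interval of length L, ∫(u')² ≥ (π/L)²∫u² with equality for the first sine mode sin(π(x−x₀)/L) (x₀ the left endpoint), so the inequality holds for all u iff (1−α)(π/L)² ≥ α − c, i.e. α ≤ ((π/L)² + c)/((π/L)² + 1) = (1 + c(L/π)²)/(1 + (L/π)²). (Direct route, valid since c ≤ 0: Poincaré gives c∫u² ≥ c(L/π)²∫(u')², so a(u,u) ≥ (1 + c(L/π)²)∫(u')², while ||u||_{H^1}² ≤ (1 + (L/π)²)∫(u')²; dividing yields the same α.) With (π/L)² = 9*π^2/16 and c = 0, the largest admissible constant is α = ((π/L)² + c)/((π/L)² + 1).
Simplifying, α = 9*π^2/(16 + 9*π^2).


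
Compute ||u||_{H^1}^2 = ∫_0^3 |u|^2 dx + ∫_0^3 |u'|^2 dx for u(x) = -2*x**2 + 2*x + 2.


||u||_{H^1}^2 = 642/5

The H^1 norm (squared) on an interval (0, L) is
  ||u||_{H^1}^2 = ∫_0^L u(x)^2 dx + ∫_0^L u'(x)^2 dx.
Compute u'(x) = 2 - 4*x.
Then u(x)^2 = 4*x**4 - 8*x**3 - 4*x**2 + 8*x + 4 and u'(x)^2 = 16*x**2 - 16*x + 4.
Integrate each monomial from 0 to 3 using ∫_0^3 c·x^n dx = c·3^(n+1)/(n+1):
  ∫_0^3 u(x)^2 dx = ∫_0^3 (4*x^4 - 8*x^3 - 4*x^2 + 8*x + 4) dx. Term by term:
    ∫_0^3 4*x^4 dx = 972/5;  ∫_0^3 -8*x^3 dx = -162;  ∫_0^3 -4*x^2 dx = -36;
    ∫_0^3 8*x dx = 36;  ∫_0^3 4 dx = 12.
  Sum: 972/5 − 162 − 36 + 36 + 12 = 222/5.
  ∫_0^3 u'(x)^2 dx = ∫_0^3 (16*x^2 - 16*x + 4) dx. Term by term:
    ∫_0^3 16*x^2 dx = 144;  ∫_0^3 -16*x dx = -72;  ∫_0^3 4 dx = 12.
  Sum: 144 − 72 + 12 = 84.
Adding: ||u||_{H^1}^2 = 222/5 + 84 = 642/5.


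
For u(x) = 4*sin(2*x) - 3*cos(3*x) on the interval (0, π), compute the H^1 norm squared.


||u||_{H^1(0,π)}^2 = 192 + 85*π

u'(x) = 9*sin(3*x) + 8*cos(2*x).
Expand u² and (u')² and integrate term by term on (0, π), using: for integers n ≥ 1, ∫_0^π sin²(nx) dx = ∫_0^π cos²(nx) dx = π/2; for n ≠ n', ∫_0^π sin(nx)sin(n'x) dx = ∫_0^π cos(nx)cos(n'x) dx = 0; and by product-to-sum, ∫_0^π sin(nx)cos(n'x) dx = ½∫_0^π [sin((n+n')x) + sin((n−n')x)] dx, which is 0 when n+n' is even and 2n/(n²−n'²) when n+n' is odd (it need not vanish on (0, π)).
  u² squared terms: (-3)²·∫cos(3x)² dx = 9·π/2 = 9*π/2;  (4)²·∫sin(2x)² dx = 16·π/2 = 8*π.
  u² cross terms: 2·(-3)·(4)·∫cos(3x)·sin(2x) dx = -24·(-4/5) = 96/5.
  So ∫_0^π u² dx = 9*π/2 + 8*π + 96/5 = 96/5 + 25*π/2.
  (u')² squared terms: (8)²·∫cos(2x)² dx = 64·π/2 = 32*π;  (9)²·∫sin(3x)² dx = 81·π/2 = 81*π/2.
  (u')² cross terms: 2·(8)·(9)·∫cos(2x)·sin(3x) dx = 144·(6/5) = 864/5.
  So ∫_0^π (u')² dx = 32*π + 81*π/2 + 864/5 = 864/5 + 145*π/2.
||u||_{H^1}^2 = (96/5 + 25*π/2) + (864/5 + 145*π/2) = 192 + 85*π.


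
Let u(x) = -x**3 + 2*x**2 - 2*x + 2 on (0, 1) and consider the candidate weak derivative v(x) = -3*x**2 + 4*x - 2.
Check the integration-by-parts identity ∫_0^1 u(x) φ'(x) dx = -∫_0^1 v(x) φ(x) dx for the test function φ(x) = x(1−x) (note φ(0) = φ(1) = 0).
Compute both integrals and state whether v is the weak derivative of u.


LHS = 3/20, RHS = 3/20. Yes, v = u' weakly.

u(x) = -x**3 + 2*x**2 - 2*x + 2, classical derivative u'(x) = -3*x**2 + 4*x - 2.
φ(x) = x(1−x), so φ'(x) = 1 - 2*x.
Note φ(0) = φ(1) = 0, so the boundary term u·φ vanishes.
LHS = ∫_0^1 u(x) φ'(x) dx = ∫_0^1 (2*x^4 - 5*x^3 + 6*x^2 - 6*x + 2) dx. Term by term:
  ∫_0^1 2*x^4 dx = 2/5;  ∫_0^1 -5*x^3 dx = -5/4;  ∫_0^1 6*x^2 dx = 2;
  ∫_0^1 -6*x dx = -3;  ∫_0^1 2 dx = 2.
Sum: 2/5 − 5/4 + 2 − 3 + 2 = 3/20.
So LHS = 3/20.
∫_0^1 v(x) φ(x) dx = ∫_0^1 (3*x^4 - 7*x^3 + 6*x^2 - 2*x) dx. Term by term:
  ∫_0^1 3*x^4 dx = 3/5;  ∫_0^1 -7*x^3 dx = -7/4;  ∫_0^1 6*x^2 dx = 2;
  ∫_0^1 -2*x dx = -1.
Sum: 3/5 − 7/4 + 2 − 1 = -3/20.
So RHS = -∫_0^1 v(x) φ(x) dx = 3/20.
LHS = RHS, so the identity holds for this test φ.
Moreover u is smooth here and v(x) = u'(x) = -3*x**2 + 4*x - 2 pointwise, so the identity holds for every test function. Hence v is the weak derivative of u.


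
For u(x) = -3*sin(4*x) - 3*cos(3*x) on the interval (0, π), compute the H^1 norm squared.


||u||_{H^1(0,π)}^2 = 1440/7 + 243*π/2

u'(x) = 9*sin(3*x) - 12*cos(4*x).
Expand u² and (u')² and integrate term by term on (0, π), using: for integers n ≥ 1, ∫_0^π sin²(nx) dx = ∫_0^π cos²(nx) dx = π/2; for n ≠ n', ∫_0^π sin(nx)sin(n'x) dx = ∫_0^π cos(nx)cos(n'x) dx = 0; and by product-to-sum, ∫_0^π sin(nx)cos(n'x) dx = ½∫_0^π [sin((n+n')x) + sin((n−n')x)] dx, which is 0 when n+n' is even and 2n/(n²−n'²) when n+n' is odd (it need not vanish on (0, π)).
  u² squared terms: (-3)²·∫cos(3x)² dx = 9·π/2 = 9*π/2;  (-3)²·∫sin(4x)² dx = 9·π/2 = 9*π/2.
  u² cross terms: 2·(-3)·(-3)·∫cos(3x)·sin(4x) dx = 18·(8/7) = 144/7.
  So ∫_0^π u² dx = 9*π/2 + 9*π/2 + 144/7 = 144/7 + 9*π.
  (u')² squared terms: (-12)²·∫cos(4x)² dx = 144·π/2 = 72*π;  (9)²·∫sin(3x)² dx = 81·π/2 = 81*π/2.
  (u')² cross terms: 2·(-12)·(9)·∫cos(4x)·sin(3x) dx = -216·(-6/7) = 1296/7.
  So ∫_0^π (u')² dx = 72*π + 81*π/2 + 1296/7 = 1296/7 + 225*π/2.
||u||_{H^1}^2 = (144/7 + 9*π) + (1296/7 + 225*π/2) = 1440/7 + 243*π/2.


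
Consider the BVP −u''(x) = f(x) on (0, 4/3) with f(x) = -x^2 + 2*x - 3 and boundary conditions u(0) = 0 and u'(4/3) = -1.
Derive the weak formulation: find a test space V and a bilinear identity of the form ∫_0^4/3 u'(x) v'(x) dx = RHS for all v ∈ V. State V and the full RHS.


V = {v ∈ H^1(0, 4/3) : v(0) = 0} (test functions vanish at x = 0 where u is specified); weak form: ∫_0^4/3 u'v' dx = ∫_0^4/3 (-x^2 + 2*x - 3) v dx − v(4/3) for all v ∈ V.

Multiply both sides by a test function v and integrate from 0 to 4/3:
  ∫_0^4/3 −u''(x) v(x) dx = ∫_0^4/3 f(x) v(x) dx.
Integrate the LHS by parts once:
  ∫_0^4/3 −u'' v dx = −[u'(x) v(x)]_0^4/3 + ∫_0^4/3 u'(x) v'(x) dx.
Thus ∫_0^4/3 u'(x) v'(x) dx = ∫_0^4/3 f(x) v(x) dx + [u'(x) v(x)]_0^4/3.
Choose V so that boundary terms are either known or forced to vanish.
Mixed BC: u(0) = 0 (Dirichlet) and u'(4/3) = -1 (Neumann). Define V = {v ∈ H^1(0, 4/3) : v(0) = 0}. Then [u' v]_0^4/3 = u'(4/3)·v(4/3) − u'(0)·0 = − v(4/3).
Weak formulation: find u (satisfying any essential BC) such that ∫_0^4/3 u'(x) v'(x) dx = ∫_0^4/3 f v dx − v(4/3) for all v ∈ V (Dirichlet at 0 absorbed into V; Neumann datum at x = 4/3 contributes the boundary term).
Substituting f(x) = -x^2 + 2*x - 3, the right-hand side is ∫_0^4/3 (-x^2 + 2*x - 3) v dx − v(4/3).


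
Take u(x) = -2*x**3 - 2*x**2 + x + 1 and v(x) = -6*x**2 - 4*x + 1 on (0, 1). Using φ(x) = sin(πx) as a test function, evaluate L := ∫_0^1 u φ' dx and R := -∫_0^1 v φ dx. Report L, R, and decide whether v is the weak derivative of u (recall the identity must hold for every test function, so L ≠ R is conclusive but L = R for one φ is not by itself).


LHS = -24/π^3 + 8/π, RHS = -24/π^3 + 8/π. Yes, v = u' weakly.

u(x) = -2*x**3 - 2*x**2 + x + 1, classical derivative u'(x) = -6*x**2 - 4*x + 1.
φ(x) = sin(πx), so φ'(x) = π*cos(π*x).
Note φ(0) = φ(1) = 0, so the boundary term u·φ vanishes.
LHS = ∫_0^1 u(x) φ'(x) dx = ∫_0^1 (-2*π*x^3*cos(π*x) - 2*π*x^2*cos(π*x) + π*x*cos(π*x) + π*cos(π*x)) dx. Term by term:
  ∫_0^1 π*cos(π*x) dx = 0;  ∫_0^1 π*x*cos(π*x) dx = -2/π;  ∫_0^1 -2*π*x^2*cos(π*x) dx = 4/π;
  ∫_0^1 -2*π*x^3*cos(π*x) dx = -24/π^3 + 6/π.
Sum: 0 − 2/π + 4/π + -24/π^3 + 6/π = -24/π^3 + 8/π.
So LHS = -24/π^3 + 8/π.
∫_0^1 v(x) φ(x) dx = ∫_0^1 (-6*x^2*sin(π*x) - 4*x*sin(π*x) + sin(π*x)) dx. Term by term:
  ∫_0^1 -6*x^2*sin(π*x) dx = -6/π + 24/π^3;  ∫_0^1 -4*x*sin(π*x) dx = -4/π;  ∫_0^1 sin(π*x) dx = 2/π.
Sum: -6/π + 24/π^3 − 4/π + 2/π = -8/π + 24/π^3.
So RHS = -∫_0^1 v(x) φ(x) dx = -24/π^3 + 8/π.
LHS = RHS, so the identity holds for this test φ.
Moreover u is smooth here and v(x) = u'(x) = -6*x**2 - 4*x + 1 pointwise, so the identity holds for every test function. Hence v is the weak derivative of u.


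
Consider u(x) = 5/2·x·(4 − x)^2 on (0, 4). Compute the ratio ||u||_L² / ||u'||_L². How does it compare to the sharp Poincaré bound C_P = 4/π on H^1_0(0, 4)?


||u||_L² / ||u'||_L² = 2*sqrt(14)/7 < C_P = 4/π.

u(x) = 5/2·x·(4 − x)^2, so u'(x) = 5*(x/2 - 2)*(3*x - 4).
u(x) = 5/2·x·(4 − x)^2 vanishes at x = 0 and x = 4, so u ∈ H^1_0(0, 4). Differentiate via the product rule and integrate the resulting polynomials term by term.
  ∫_0^4 u² dx = ∫_0^4 (25*x^6/4 - 100*x^5 + 600*x^4 - 1600*x^3 + 1600*x^2) dx. Term by term:
    ∫_0^4 25*x^6/4 dx = 102400/7;  ∫_0^4 -100*x^5 dx = -204800/3;  ∫_0^4 600*x^4 dx = 122880;
    ∫_0^4 -1600*x^3 dx = -102400;  ∫_0^4 1600*x^2 dx = 102400/3.
  Sum: 102400/7 − 204800/3 + 122880 − 102400 + 102400/3 = 20480/21.
  ∫_0^4 (u')² dx = ∫_0^4 (225*x^4/4 - 600*x^3 + 2200*x^2 - 3200*x + 1600) dx. Term by term:
    ∫_0^4 225*x^4/4 dx = 11520;  ∫_0^4 -600*x^3 dx = -38400;  ∫_0^4 2200*x^2 dx = 140800/3;
    ∫_0^4 -3200*x dx = -25600;  ∫_0^4 1600 dx = 6400.
  Sum: 11520 − 38400 + 140800/3 − 25600 + 6400 = 2560/3.
∫_0^4 u² dx = 20480/21, so ||u||_L² = 64*sqrt(105)/21.
∫_0^4 (u')² dx = 2560/3, so ||u'||_L² = 16*sqrt(30)/3.
Ratio ||u||_L² / ||u'||_L² = 2*sqrt(14)/7.
Sharp Poincaré constant on H^1_0(0, 4) is C_P = L/π = 4/π, achieved by sin(π/4·x).
A polynomial bump cannot attain the sharp Poincaré constant (only the first sine eigenfunction does), so the ratio is strictly less than C_P, consistent with ||u||_L² ≤ C_P ||u'||_L².


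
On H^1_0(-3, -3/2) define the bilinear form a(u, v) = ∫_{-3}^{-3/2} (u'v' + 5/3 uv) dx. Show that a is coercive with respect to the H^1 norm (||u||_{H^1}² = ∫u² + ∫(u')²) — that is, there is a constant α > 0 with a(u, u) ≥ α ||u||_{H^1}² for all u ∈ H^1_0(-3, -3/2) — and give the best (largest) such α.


α = 1

Coercivity of a(·,·) on H^1_0(-3, -3/2) means a(u, u) ≥ α ||u||_{H^1}² for every u ∈ H^1_0.
The interval has length L = 3/2, and Poincaré/coercivity depend only on L. Here a(u, u) = ∫(u')² + (5/3)·∫u².
Here c = 5/3 ≥ 1, so a(u,u) = ∫(u')² + c∫u² ≥ ∫(u')² + ∫u² = ||u||_{H^1}², i.e. α = 1 works. No larger α is possible: a(u,u) ≥ α||u||_{H^1}² means (1−α)∫(u')² ≥ (α−c)∫u², and for the modes u_n = sin(nπ(x−x₀)/L) (x₀ the left endpoint) one has ∫u_n²/∫(u_n')² = (L/(nπ))² → 0, so a(u_n,u_n)/||u_n||_{H^1}² → 1. Hence the optimal constant is α = 1.
Therefore α = 1.


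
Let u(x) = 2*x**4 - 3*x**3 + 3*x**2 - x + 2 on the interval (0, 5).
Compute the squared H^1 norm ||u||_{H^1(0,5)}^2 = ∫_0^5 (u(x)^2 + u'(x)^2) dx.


||u||_{H^1}^2 = 56946725/63

The H^1 norm (squared) on an interval (0, L) is
  ||u||_{H^1}^2 = ∫_0^L u(x)^2 dx + ∫_0^L u'(x)^2 dx.
Compute u'(x) = 8*x**3 - 9*x**2 + 6*x - 1.
Then u(x)^2 = 4*x**8 - 12*x**7 + 21*x**6 - 22*x**5 + 23*x**4 - 18*x**3 + 13*x**2 - 4*x + 4 and u'(x)^2 = 64*x**6 - 144*x**5 + 177*x**4 - 124*x**3 + 54*x**2 - 12*x + 1.
Integrate each monomial from 0 to 5 using ∫_0^5 c·x^n dx = c·5^(n+1)/(n+1):
  ∫_0^5 u(x)^2 dx = ∫_0^5 (4*x^8 - 12*x^7 + 21*x^6 - 22*x^5 + 23*x^4 - 18*x^3 + 13*x^2 - 4*x + 4) dx. Term by term:
    ∫_0^5 4*x^8 dx = 7812500/9;  ∫_0^5 -12*x^7 dx = -1171875/2;  ∫_0^5 21*x^6 dx = 234375;
    ∫_0^5 -22*x^5 dx = -171875/3;  ∫_0^5 23*x^4 dx = 14375;  ∫_0^5 -18*x^3 dx = -5625/2;
    ∫_0^5 13*x^2 dx = 1625/3;  ∫_0^5 -4*x dx = -50;  ∫_0^5 4 dx = 20.
  Sum: 7812500/9 − 1171875/2 + 234375 − 171875/3 + 14375 − 5625/2 + 1625/3 − 50 + 20 = 4241480/9.
  ∫_0^5 u'(x)^2 dx = ∫_0^5 (64*x^6 - 144*x^5 + 177*x^4 - 124*x^3 + 54*x^2 - 12*x + 1) dx. Term by term:
    ∫_0^5 64*x^6 dx = 5000000/7;  ∫_0^5 -144*x^5 dx = -375000;  ∫_0^5 177*x^4 dx = 110625;
    ∫_0^5 -124*x^3 dx = -19375;  ∫_0^5 54*x^2 dx = 2250;  ∫_0^5 -12*x dx = -150;
    ∫_0^5 1 dx = 5.
  Sum: 5000000/7 − 375000 + 110625 − 19375 + 2250 − 150 + 5 = 3028485/7.
Adding: ||u||_{H^1}^2 = 4241480/9 + 3028485/7 = 56946725/63.


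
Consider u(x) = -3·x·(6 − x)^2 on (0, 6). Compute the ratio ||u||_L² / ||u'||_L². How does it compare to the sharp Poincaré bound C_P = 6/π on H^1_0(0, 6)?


||u||_L² / ||u'||_L² = 3*sqrt(14)/7 < C_P = 6/π.

u(x) = -3·x·(6 − x)^2, so u'(x) = 9*(2 - x)*(x - 6).
u(x) = -3·x·(6 − x)^2 vanishes at x = 0 and x = 6, so u ∈ H^1_0(0, 6). Differentiate via the product rule and integrate the resulting polynomials term by term.
  ∫_0^6 u² dx = ∫_0^6 (9*x^6 - 216*x^5 + 1944*x^4 - 7776*x^3 + 11664*x^2) dx. Term by term:
    ∫_0^6 9*x^6 dx = 2519424/7;  ∫_0^6 -216*x^5 dx = -1679616;  ∫_0^6 1944*x^4 dx = 15116544/5;
    ∫_0^6 -7776*x^3 dx = -2519424;  ∫_0^6 11664*x^2 dx = 839808.
  Sum: 2519424/7 − 1679616 + 15116544/5 − 2519424 + 839808 = 839808/35.
  ∫_0^6 (u')² dx = ∫_0^6 (81*x^4 - 1296*x^3 + 7128*x^2 - 15552*x + 11664) dx. Term by term:
    ∫_0^6 81*x^4 dx = 629856/5;  ∫_0^6 -1296*x^3 dx = -419904;  ∫_0^6 7128*x^2 dx = 513216;
    ∫_0^6 -15552*x dx = -279936;  ∫_0^6 11664 dx = 69984.
  Sum: 629856/5 − 419904 + 513216 − 279936 + 69984 = 46656/5.
∫_0^6 u² dx = 839808/35, so ||u||_L² = 648*sqrt(70)/35.
∫_0^6 (u')² dx = 46656/5, so ||u'||_L² = 216*sqrt(5)/5.
Ratio ||u||_L² / ||u'||_L² = 3*sqrt(14)/7.
Sharp Poincaré constant on H^1_0(0, 6) is C_P = L/π = 6/π, achieved by sin(π/6·x).
A polynomial bump cannot attain the sharp Poincaré constant (only the first sine eigenfunction does), so the ratio is strictly less than C_P, consistent with ||u||_L² ≤ C_P ||u'||_L².


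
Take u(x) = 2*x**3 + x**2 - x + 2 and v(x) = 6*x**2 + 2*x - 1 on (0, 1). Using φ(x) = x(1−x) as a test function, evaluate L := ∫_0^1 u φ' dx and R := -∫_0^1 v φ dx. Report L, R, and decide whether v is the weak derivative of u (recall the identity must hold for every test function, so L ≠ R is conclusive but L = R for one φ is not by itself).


LHS = -3/10, RHS = -3/10. Yes, v = u' weakly.

u(x) = 2*x**3 + x**2 - x + 2, classical derivative u'(x) = 6*x**2 + 2*x - 1.
φ(x) = x(1−x), so φ'(x) = 1 - 2*x.
Note φ(0) = φ(1) = 0, so the boundary term u·φ vanishes.
LHS = ∫_0^1 u(x) φ'(x) dx = ∫_0^1 (-4*x^4 + 3*x^2 - 5*x + 2) dx. Term by term:
  ∫_0^1 -4*x^4 dx = -4/5;  ∫_0^1 3*x^2 dx = 1;  ∫_0^1 -5*x dx = -5/2;
  ∫_0^1 2 dx = 2.
Sum: -4/5 + 1 − 5/2 + 2 = -3/10.
So LHS = -3/10.
∫_0^1 v(x) φ(x) dx = ∫_0^1 (-6*x^4 + 4*x^3 + 3*x^2 - x) dx. Term by term:
  ∫_0^1 -6*x^4 dx = -6/5;  ∫_0^1 4*x^3 dx = 1;  ∫_0^1 3*x^2 dx = 1;
  ∫_0^1 -x dx = -1/2.
Sum: -6/5 + 1 + 1 − 1/2 = 3/10.
So RHS = -∫_0^1 v(x) φ(x) dx = -3/10.
LHS = RHS, so the identity holds for this test φ.
Moreover u is smooth here and v(x) = u'(x) = 6*x**2 + 2*x - 1 pointwise, so the identity holds for every test function. Hence v is the weak derivative of u.


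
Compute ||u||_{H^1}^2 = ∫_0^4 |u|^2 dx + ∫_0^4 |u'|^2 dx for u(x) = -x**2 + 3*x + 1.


||u||_{H^1}^2 = 712/15

The H^1 norm (squared) on an interval (0, L) is
  ||u||_{H^1}^2 = ∫_0^L u(x)^2 dx + ∫_0^L u'(x)^2 dx.
Compute u'(x) = 3 - 2*x.
Then u(x)^2 = x**4 - 6*x**3 + 7*x**2 + 6*x + 1 and u'(x)^2 = 4*x**2 - 12*x + 9.
Integrate each monomial from 0 to 4 using ∫_0^4 c·x^n dx = c·4^(n+1)/(n+1):
  ∫_0^4 u(x)^2 dx = ∫_0^4 (x^4 - 6*x^3 + 7*x^2 + 6*x + 1) dx. Term by term:
    ∫_0^4 x^4 dx = 1024/5;  ∫_0^4 -6*x^3 dx = -384;  ∫_0^4 7*x^2 dx = 448/3;
    ∫_0^4 6*x dx = 48;  ∫_0^4 1 dx = 4.
  Sum: 1024/5 − 384 + 448/3 + 48 + 4 = 332/15.
  ∫_0^4 u'(x)^2 dx = ∫_0^4 (4*x^2 - 12*x + 9) dx. Term by term:
    ∫_0^4 4*x^2 dx = 256/3;  ∫_0^4 -12*x dx = -96;  ∫_0^4 9 dx = 36.
  Sum: 256/3 − 96 + 36 = 76/3.
Adding: ||u||_{H^1}^2 = 332/15 + 76/3 = 712/15.


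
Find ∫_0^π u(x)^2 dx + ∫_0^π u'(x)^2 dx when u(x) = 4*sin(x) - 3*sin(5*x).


||u||_{H^1(0,π)}^2 = 133*π

u'(x) = 4*cos(x) - 15*cos(5*x).
Expand u² and (u')² and integrate term by term on (0, π), using: for integers n ≥ 1, ∫_0^π sin²(nx) dx = ∫_0^π cos²(nx) dx = π/2; for n ≠ n', ∫_0^π sin(nx)sin(n'x) dx = ∫_0^π cos(nx)cos(n'x) dx = 0; and by product-to-sum, ∫_0^π sin(nx)cos(n'x) dx = ½∫_0^π [sin((n+n')x) + sin((n−n')x)] dx, which is 0 when n+n' is even and 2n/(n²−n'²) when n+n' is odd (it need not vanish on (0, π)).
  u² squared terms: (-3)²·∫sin(5x)² dx = 9·π/2 = 9*π/2;  (4)²·∫sin(x)² dx = 16·π/2 = 8*π.
  u² cross terms: 2·(-3)·(4)·∫sin(5x)·sin(x) dx = -24·(0) = 0.
  So ∫_0^π u² dx = 9*π/2 + 8*π + 0 = 25*π/2.
  (u')² squared terms: (-15)²·∫cos(5x)² dx = 225·π/2 = 225*π/2;  (4)²·∫cos(x)² dx = 16·π/2 = 8*π.
  (u')² cross terms: 2·(-15)·(4)·∫cos(5x)·cos(x) dx = -120·(0) = 0.
  So ∫_0^π (u')² dx = 225*π/2 + 8*π + 0 = 241*π/2.
||u||_{H^1}^2 = (25*π/2) + (241*π/2) = 133*π.


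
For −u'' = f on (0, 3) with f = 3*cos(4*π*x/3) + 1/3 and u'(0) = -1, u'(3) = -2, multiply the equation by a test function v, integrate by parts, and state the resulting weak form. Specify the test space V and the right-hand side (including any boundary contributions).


V = H^1(0, 3) (v unrestricted at boundary; u is determined up to an additive constant); weak form: ∫_0^3 u'v' dx = ∫_0^3 (3*cos(4*π*x/3) + 1/3) v dx − 2·v(3) + v(0) for all v ∈ V.

Multiply both sides by a test function v and integrate from 0 to 3:
  ∫_0^3 −u''(x) v(x) dx = ∫_0^3 f(x) v(x) dx.
Integrate the LHS by parts once:
  ∫_0^3 −u'' v dx = −[u'(x) v(x)]_0^3 + ∫_0^3 u'(x) v'(x) dx.
Thus ∫_0^3 u'(x) v'(x) dx = ∫_0^3 f(x) v(x) dx + [u'(x) v(x)]_0^3.
Choose V so that boundary terms are either known or forced to vanish.
u has inhomogeneous Neumann u'(0) = -1, u'(3) = -2. [u' v]_0^3 = (-2)·v(3) − (-1)·v(0) = − 2·v(3) + v(0). Take V = H^1(0, 3); boundary term becomes part of RHS.
Weak formulation: find u (satisfying any essential BC) such that ∫_0^3 u'(x) v'(x) dx = ∫_0^3 f v dx − 2·v(3) + v(0) for all v ∈ V (Neumann data are natural BCs: they enter the RHS as boundary terms).
Substituting f(x) = 3*cos(4*π*x/3) + 1/3, the right-hand side is ∫_0^3 (3*cos(4*π*x/3) + 1/3) v dx − 2·v(3) + v(0).
Compatibility check (pure Neumann): taking v ≡ 1 ∈ V gives 0 = ∫_0^3 f dx + (-2) − (-1), i.e. ∫_0^3 f dx must equal u'(0) − u'(3) = 1. Indeed ∫_0^3 (3*cos(4*π*x/3) + 1/3) dx = 1, so the data are compatible. The solution is then unique only up to an additive constant (fix it e.g. by requiring ∫_0^3 u dx = 0).


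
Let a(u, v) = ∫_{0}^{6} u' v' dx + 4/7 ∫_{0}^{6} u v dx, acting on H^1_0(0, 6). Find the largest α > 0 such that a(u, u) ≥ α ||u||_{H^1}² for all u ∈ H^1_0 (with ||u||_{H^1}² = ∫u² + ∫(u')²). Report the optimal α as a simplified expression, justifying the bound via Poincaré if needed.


α = (π^2 + 144/7)/(π^2 + 36)

Coercivity of a(·,·) on H^1_0(0, 6) means a(u, u) ≥ α ||u||_{H^1}² for every u ∈ H^1_0.
The interval has length L = 6, and Poincaré/coercivity depend only on L. Here a(u, u) = ∫(u')² + (4/7)·∫u².
Here 0 < c = 4/7 < 1. The condition a(u,u) ≥ α||u||_{H^1}² reads (1−α)∫(u')² ≥ (α−c)∫u². Any admissible α is ≤ 1 (rapidly oscillating u have ∫u²/∫(u')² → 0), and α = 1 would force 0 ≥ (1−c)∫u², impossible since c < 1; so 1−α > 0. By the sharp Poincaré inequality on H^1_0 of an interval of length L, ∫(u')² ≥ (π/L)²∫u² with equality for the first sine mode sin(π(x−x₀)/L) (x₀ the left endpoint), so the inequality holds for all u iff (1−α)(π/L)² ≥ α − c, i.e. α ≤ ((π/L)² + c)/((π/L)² + 1) = (1 + c(L/π)²)/(1 + (L/π)²). With (π/L)² = π^2/36 and c = 4/7, the largest admissible constant is α = ((π/L)² + c)/((π/L)² + 1).
Simplifying, α = (π^2 + 144/7)/(π^2 + 36).


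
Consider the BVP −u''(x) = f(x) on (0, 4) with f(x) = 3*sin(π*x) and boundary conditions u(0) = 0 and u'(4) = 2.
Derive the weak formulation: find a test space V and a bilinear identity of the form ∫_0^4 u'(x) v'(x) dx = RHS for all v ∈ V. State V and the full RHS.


V = {v ∈ H^1(0, 4) : v(0) = 0} (test functions vanish at x = 0 where u is specified); weak form: ∫_0^4 u'v' dx = ∫_0^4 (3*sin(π*x)) v dx + 2·v(4) for all v ∈ V.

Multiply both sides by a test function v and integrate from 0 to 4:
  ∫_0^4 −u''(x) v(x) dx = ∫_0^4 f(x) v(x) dx.
Integrate the LHS by parts once:
  ∫_0^4 −u'' v dx = −[u'(x) v(x)]_0^4 + ∫_0^4 u'(x) v'(x) dx.
Thus ∫_0^4 u'(x) v'(x) dx = ∫_0^4 f(x) v(x) dx + [u'(x) v(x)]_0^4.
Choose V so that boundary terms are either known or forced to vanish.
Mixed BC: u(0) = 0 (Dirichlet) and u'(4) = 2 (Neumann). Define V = {v ∈ H^1(0, 4) : v(0) = 0}. Then [u' v]_0^4 = u'(4)·v(4) − u'(0)·0 = 2·v(4).
Weak formulation: find u (satisfying any essential BC) such that ∫_0^4 u'(x) v'(x) dx = ∫_0^4 f v dx + 2·v(4) for all v ∈ V (Dirichlet at 0 absorbed into V; Neumann datum at x = 4 contributes the boundary term).
Substituting f(x) = 3*sin(π*x), the right-hand side is ∫_0^4 (3*sin(π*x)) v dx + 2·v(4).


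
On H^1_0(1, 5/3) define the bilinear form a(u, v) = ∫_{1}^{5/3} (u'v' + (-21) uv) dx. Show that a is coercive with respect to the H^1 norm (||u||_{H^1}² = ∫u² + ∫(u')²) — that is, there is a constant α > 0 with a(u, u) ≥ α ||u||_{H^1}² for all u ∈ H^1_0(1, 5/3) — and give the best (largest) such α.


α = 3*(-28 + 3*π^2)/(4 + 9*π^2)

Coercivity of a(·,·) on H^1_0(1, 5/3) means a(u, u) ≥ α ||u||_{H^1}² for every u ∈ H^1_0.
The interval has length L = 2/3, and Poincaré/coercivity depend only on L. Here a(u, u) = ∫(u')² + (-21)·∫u².
Here c = -21 < 0 with |c| < (π/L)² = 9*π^2/4, so coercivity still holds. The condition a(u,u) ≥ α||u||_{H^1}² reads (1−α)∫(u')² ≥ (α−c)∫u². Any admissible α is ≤ 1 (rapidly oscillating u have ∫u²/∫(u')² → 0), and α = 1 would force 0 ≥ (1−c)∫u², impossible since c < 1; so 1−α > 0. By the sharp Poincaré inequality on H^1_0 of an interval of length L, ∫(u')² ≥ (π/L)²∫u² with equality for the first sine mode sin(π(x−x₀)/L) (x₀ the left endpoint), so the inequality holds for all u iff (1−α)(π/L)² ≥ α − c, i.e. α ≤ ((π/L)² + c)/((π/L)² + 1) = (1 + c(L/π)²)/(1 + (L/π)²). (Direct route, valid since c ≤ 0: Poincaré gives c∫u² ≥ c(L/π)²∫(u')², so a(u,u) ≥ (1 + c(L/π)²)∫(u')², while ||u||_{H^1}² ≤ (1 + (L/π)²)∫(u')²; dividing yields the same α.) With (π/L)² = 9*π^2/4 and c = -21, the largest admissible constant is α = ((π/L)² + c)/((π/L)² + 1).
Simplifying, α = 3*(-28 + 3*π^2)/(4 + 9*π^2).


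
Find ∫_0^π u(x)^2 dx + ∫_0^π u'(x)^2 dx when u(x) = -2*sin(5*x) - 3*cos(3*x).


||u||_{H^1(0,π)}^2 = 97*π

u'(x) = 9*sin(3*x) - 10*cos(5*x).
Expand u² and (u')² and integrate term by term on (0, π), using: for integers n ≥ 1, ∫_0^π sin²(nx) dx = ∫_0^π cos²(nx) dx = π/2; for n ≠ n', ∫_0^π sin(nx)sin(n'x) dx = ∫_0^π cos(nx)cos(n'x) dx = 0; and by product-to-sum, ∫_0^π sin(nx)cos(n'x) dx = ½∫_0^π [sin((n+n')x) + sin((n−n')x)] dx, which is 0 when n+n' is even and 2n/(n²−n'²) when n+n' is odd (it need not vanish on (0, π)).
  u² squared terms: (-3)²·∫cos(3x)² dx = 9·π/2 = 9*π/2;  (-2)²·∫sin(5x)² dx = 4·π/2 = 2*π.
  u² cross terms: 2·(-3)·(-2)·∫cos(3x)·sin(5x) dx = 12·(0) = 0.
  So ∫_0^π u² dx = 9*π/2 + 2*π + 0 = 13*π/2.
  (u')² squared terms: (-10)²·∫cos(5x)² dx = 100·π/2 = 50*π;  (9)²·∫sin(3x)² dx = 81·π/2 = 81*π/2.
  (u')² cross terms: 2·(-10)·(9)·∫cos(5x)·sin(3x) dx = -180·(0) = 0.
  So ∫_0^π (u')² dx = 50*π + 81*π/2 + 0 = 181*π/2.
||u||_{H^1}^2 = (13*π/2) + (181*π/2) = 97*π.


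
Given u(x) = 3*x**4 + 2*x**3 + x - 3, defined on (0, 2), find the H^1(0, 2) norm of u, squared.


||u||_{H^1}^2 = 570544/105

The H^1 norm (squared) on an interval (0, L) is
  ||u||_{H^1}^2 = ∫_0^L u(x)^2 dx + ∫_0^L u'(x)^2 dx.
Compute u'(x) = 12*x**3 + 6*x**2 + 1.
Then u(x)^2 = 9*x**8 + 12*x**7 + 4*x**6 + 6*x**5 - 14*x**4 - 12*x**3 + x**2 - 6*x + 9 and u'(x)^2 = 144*x**6 + 144*x**5 + 36*x**4 + 24*x**3 + 12*x**2 + 1.
Integrate each monomial from 0 to 2 using ∫_0^2 c·x^n dx = c·2^(n+1)/(n+1):
  ∫_0^2 u(x)^2 dx = ∫_0^2 (9*x^8 + 12*x^7 + 4*x^6 + 6*x^5 - 14*x^4 - 12*x^3 + x^2 - 6*x + 9) dx. Term by term:
    ∫_0^2 9*x^8 dx = 512;  ∫_0^2 12*x^7 dx = 384;  ∫_0^2 4*x^6 dx = 512/7;
    ∫_0^2 6*x^5 dx = 64;  ∫_0^2 -14*x^4 dx = -448/5;  ∫_0^2 -12*x^3 dx = -48;
    ∫_0^2 x^2 dx = 8/3;  ∫_0^2 -6*x dx = -12;  ∫_0^2 9 dx = 18.
  Sum: 512 + 384 + 512/7 + 64 − 448/5 − 48 + 8/3 − 12 + 18 = 94942/105.
  ∫_0^2 u'(x)^2 dx = ∫_0^2 (144*x^6 + 144*x^5 + 36*x^4 + 24*x^3 + 12*x^2 + 1) dx. Term by term:
    ∫_0^2 144*x^6 dx = 18432/7;  ∫_0^2 144*x^5 dx = 1536;  ∫_0^2 36*x^4 dx = 1152/5;
    ∫_0^2 24*x^3 dx = 96;  ∫_0^2 12*x^2 dx = 32;  ∫_0^2 1 dx = 2.
  Sum: 18432/7 + 1536 + 1152/5 + 96 + 32 + 2 = 158534/35.
Adding: ||u||_{H^1}^2 = 94942/105 + 158534/35 = 570544/105.


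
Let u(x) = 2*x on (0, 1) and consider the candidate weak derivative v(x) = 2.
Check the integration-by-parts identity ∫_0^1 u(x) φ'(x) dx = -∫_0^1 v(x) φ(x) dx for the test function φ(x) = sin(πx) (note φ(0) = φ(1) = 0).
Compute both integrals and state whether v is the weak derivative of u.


LHS = -4/π, RHS = -4/π. Yes, v = u' weakly.

u(x) = 2*x, classical derivative u'(x) = 2.
φ(x) = sin(πx), so φ'(x) = π*cos(π*x).
Note φ(0) = φ(1) = 0, so the boundary term u·φ vanishes.
LHS = ∫_0^1 u(x) φ'(x) dx = ∫_0^1 (2*π*x*cos(π*x)) dx. Term by term:
  ∫_0^1 2*π*x*cos(π*x) dx = -4/π.
So LHS = -4/π.
∫_0^1 v(x) φ(x) dx = ∫_0^1 (2*sin(π*x)) dx. Term by term:
  ∫_0^1 2*sin(π*x) dx = 4/π.
So RHS = -∫_0^1 v(x) φ(x) dx = -4/π.
LHS = RHS, so the identity holds for this test φ.
Moreover u is smooth here and v(x) = u'(x) = 2 pointwise, so the identity holds for every test function. Hence v is the weak derivative of u.


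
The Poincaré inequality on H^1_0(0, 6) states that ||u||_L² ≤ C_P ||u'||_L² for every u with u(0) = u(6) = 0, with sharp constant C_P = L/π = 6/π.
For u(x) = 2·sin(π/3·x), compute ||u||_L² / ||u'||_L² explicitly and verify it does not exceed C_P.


||u||_L² / ||u'||_L² = 3/π < C_P = 6/π.

u(x) = 2·sin(π/3·x), so u'(x) = 2*π*cos(π*x/3)/3.
Writing u(x) = A·sin(kπx/L) with A = 2 and k = 2, use ∫_0^L sin²(kπx/L) dx = L/2 and ∫_0^L cos²(kπx/L) dx = L/2.
u² = 4·sin²(π/3·x) and (u')² = 4*π^2/9·cos²(π/3·x), and each of sin², cos² integrates to L/2 = 3 over (0, 6).
∫_0^6 u² dx = 12, so ||u||_L² = 2*sqrt(3).
∫_0^6 (u')² dx = 4*π^2/3, so ||u'||_L² = 2*sqrt(3)*π/3.
Ratio ||u||_L² / ||u'||_L² = 3/π.
Sharp Poincaré constant on H^1_0(0, 6) is C_P = L/π = 6/π, achieved by sin(π/6·x).
This is the k = 2 harmonic; the ratio L/(kπ) is strictly less than C_P = L/π, consistent with the sharp inequality ||u||_L² ≤ C_P ||u'||_L².


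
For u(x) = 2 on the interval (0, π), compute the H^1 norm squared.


||u||_{H^1(0,π)}^2 = 4*π

u'(x) = 0.
Expand u² and (u')² and integrate term by term on (0, π), using: for integers n ≥ 1, ∫_0^π sin²(nx) dx = ∫_0^π cos²(nx) dx = π/2; for n ≠ n', ∫_0^π sin(nx)sin(n'x) dx = ∫_0^π cos(nx)cos(n'x) dx = 0; and by product-to-sum, ∫_0^π sin(nx)cos(n'x) dx = ½∫_0^π [sin((n+n')x) + sin((n−n')x)] dx, which is 0 when n+n' is even and 2n/(n²−n'²) when n+n' is odd (it need not vanish on (0, π)). For the constant mode: ∫_0^π 1 dx = π, ∫_0^π cos(nx) dx = 0, ∫_0^π sin(nx) dx = (1−(−1)^n)/n.
  u² squared terms: (2)²·∫1 dx = 4·π = 4*π.
  So ∫_0^π u² dx = 4*π.
  u' ≡ 0, so ∫_0^π (u')² dx = 0.
||u||_{H^1}^2 = (4*π) + (0) = 4*π.


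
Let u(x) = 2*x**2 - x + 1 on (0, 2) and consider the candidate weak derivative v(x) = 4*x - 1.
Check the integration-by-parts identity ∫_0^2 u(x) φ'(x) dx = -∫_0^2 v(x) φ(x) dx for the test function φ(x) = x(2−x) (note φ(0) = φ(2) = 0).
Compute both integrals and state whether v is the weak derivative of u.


LHS = -4, RHS = -4. Yes, v = u' weakly.

u(x) = 2*x**2 - x + 1, classical derivative u'(x) = 4*x - 1.
φ(x) = x(2−x), so φ'(x) = 2 - 2*x.
Note φ(0) = φ(2) = 0, so the boundary term u·φ vanishes.
LHS = ∫_0^2 u(x) φ'(x) dx = ∫_0^2 (-4*x^3 + 6*x^2 - 4*x + 2) dx. Term by term:
  ∫_0^2 -4*x^3 dx = -16;  ∫_0^2 6*x^2 dx = 16;  ∫_0^2 -4*x dx = -8;
  ∫_0^2 2 dx = 4.
Sum: -16 + 16 − 8 + 4 = -4.
So LHS = -4.
∫_0^2 v(x) φ(x) dx = ∫_0^2 (-4*x^3 + 9*x^2 - 2*x) dx. Term by term:
  ∫_0^2 -4*x^3 dx = -16;  ∫_0^2 9*x^2 dx = 24;  ∫_0^2 -2*x dx = -4.
Sum: -16 + 24 − 4 = 4.
So RHS = -∫_0^2 v(x) φ(x) dx = -4.
LHS = RHS, so the identity holds for this test φ.
Moreover u is smooth here and v(x) = u'(x) = 4*x - 1 pointwise, so the identity holds for every test function. Hence v is the weak derivative of u.


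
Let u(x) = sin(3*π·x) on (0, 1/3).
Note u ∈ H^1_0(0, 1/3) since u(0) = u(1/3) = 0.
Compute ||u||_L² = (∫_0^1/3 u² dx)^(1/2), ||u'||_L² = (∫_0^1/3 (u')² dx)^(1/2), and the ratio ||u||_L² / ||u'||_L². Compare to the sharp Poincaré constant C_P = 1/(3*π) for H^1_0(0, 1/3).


||u||_L² / ||u'||_L² = 1/(3*π) = C_P.

u(x) = sin(3*π·x), so u'(x) = 3*π*cos(3*π*x).
Writing u(x) = A·sin(kπx/L) with A = 1 and k = 1, use ∫_0^L sin²(kπx/L) dx = L/2 and ∫_0^L cos²(kπx/L) dx = L/2.
u² = 1·sin²(3*π·x) and (u')² = 9*π^2·cos²(3*π·x), and each of sin², cos² integrates to L/2 = 1/6 over (0, 1/3).
∫_0^1/3 u² dx = 1/6, so ||u||_L² = sqrt(6)/6.
∫_0^1/3 (u')² dx = 3*π^2/2, so ||u'||_L² = sqrt(6)*π/2.
Ratio ||u||_L² / ||u'||_L² = 1/(3*π).
Sharp Poincaré constant on H^1_0(0, 1/3) is C_P = L/π = 1/(3*π), achieved by sin(3*π·x).
This is the k = 1 eigenfunction (up to amplitude), so the ratio equals the sharp Poincaré constant exactly.


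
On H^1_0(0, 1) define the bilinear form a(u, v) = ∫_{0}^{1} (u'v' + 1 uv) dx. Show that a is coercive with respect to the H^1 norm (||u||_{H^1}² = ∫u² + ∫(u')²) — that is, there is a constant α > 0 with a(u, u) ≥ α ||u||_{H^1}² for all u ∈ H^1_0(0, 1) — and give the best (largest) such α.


α = 1

Coercivity of a(·,·) on H^1_0(0, 1) means a(u, u) ≥ α ||u||_{H^1}² for every u ∈ H^1_0.
The interval has length L = 1, and Poincaré/coercivity depend only on L. Here a(u, u) = ∫(u')² + (1)·∫u².
Here c = 1 ≥ 1, so a(u,u) = ∫(u')² + c∫u² ≥ ∫(u')² + ∫u² = ||u||_{H^1}², i.e. α = 1 works. No larger α is possible: a(u,u) ≥ α||u||_{H^1}² means (1−α)∫(u')² ≥ (α−c)∫u², and for the modes u_n = sin(nπ(x−x₀)/L) (x₀ the left endpoint) one has ∫u_n²/∫(u_n')² = (L/(nπ))² → 0, so a(u_n,u_n)/||u_n||_{H^1}² → 1. Hence the optimal constant is α = 1.
Therefore α = 1.


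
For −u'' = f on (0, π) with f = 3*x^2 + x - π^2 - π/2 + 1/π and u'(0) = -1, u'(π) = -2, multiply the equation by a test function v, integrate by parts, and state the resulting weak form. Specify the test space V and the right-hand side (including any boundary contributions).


V = H^1(0, π) (v unrestricted at boundary; u is determined up to an additive constant); weak form: ∫_0^π u'v' dx = ∫_0^π (3*x^2 + x - π^2 - π/2 + 1/π) v dx − 2·v(π) + v(0) for all v ∈ V.

Multiply both sides by a test function v and integrate from 0 to π:
  ∫_0^π −u''(x) v(x) dx = ∫_0^π f(x) v(x) dx.
Integrate the LHS by parts once:
  ∫_0^π −u'' v dx = −[u'(x) v(x)]_0^π + ∫_0^π u'(x) v'(x) dx.
Thus ∫_0^π u'(x) v'(x) dx = ∫_0^π f(x) v(x) dx + [u'(x) v(x)]_0^π.
Choose V so that boundary terms are either known or forced to vanish.
u has inhomogeneous Neumann u'(0) = -1, u'(π) = -2. [u' v]_0^π = (-2)·v(π) − (-1)·v(0) = − 2·v(π) + v(0). Take V = H^1(0, π); boundary term becomes part of RHS.
Weak formulation: find u (satisfying any essential BC) such that ∫_0^π u'(x) v'(x) dx = ∫_0^π f v dx − 2·v(π) + v(0) for all v ∈ V (Neumann data are natural BCs: they enter the RHS as boundary terms).
Substituting f(x) = 3*x^2 + x - π^2 - π/2 + 1/π, the right-hand side is ∫_0^π (3*x^2 + x - π^2 - π/2 + 1/π) v dx − 2·v(π) + v(0).
Compatibility check (pure Neumann): taking v ≡ 1 ∈ V gives 0 = ∫_0^π f dx + (-2) − (-1), i.e. ∫_0^π f dx must equal u'(0) − u'(π) = 1. Indeed ∫_0^π (3*x^2 + x - π^2 - π/2 + 1/π) dx = 1, so the data are compatible. The solution is then unique only up to an additive constant (fix it e.g. by requiring ∫_0^π u dx = 0).


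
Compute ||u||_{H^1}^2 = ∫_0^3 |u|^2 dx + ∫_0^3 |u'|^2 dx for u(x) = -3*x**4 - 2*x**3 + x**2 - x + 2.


||u||_{H^1}^2 = 3173466/35

The H^1 norm (squared) on an interval (0, L) is
  ||u||_{H^1}^2 = ∫_0^L u(x)^2 dx + ∫_0^L u'(x)^2 dx.
Compute u'(x) = -12*x**3 - 6*x**2 + 2*x - 1.
Then u(x)^2 = 9*x**8 + 12*x**7 - 2*x**6 + 2*x**5 - 7*x**4 - 10*x**3 + 5*x**2 - 4*x + 4 and u'(x)^2 = 144*x**6 + 144*x**5 - 12*x**4 + 16*x**2 - 4*x + 1.
Integrate each monomial from 0 to 3 using ∫_0^3 c·x^n dx = c·3^(n+1)/(n+1):
  ∫_0^3 u(x)^2 dx = ∫_0^3 (9*x^8 + 12*x^7 - 2*x^6 + 2*x^5 - 7*x^4 - 10*x^3 + 5*x^2 - 4*x + 4) dx. Term by term:
    ∫_0^3 9*x^8 dx = 19683;  ∫_0^3 12*x^7 dx = 19683/2;  ∫_0^3 -2*x^6 dx = -4374/7;
    ∫_0^3 2*x^5 dx = 243;  ∫_0^3 -7*x^4 dx = -1701/5;  ∫_0^3 -10*x^3 dx = -405/2;
    ∫_0^3 5*x^2 dx = 45;  ∫_0^3 -4*x dx = -18;  ∫_0^3 4 dx = 12.
  Sum: 19683 + 19683/2 − 4374/7 + 243 − 1701/5 − 405/2 + 45 − 18 + 12 = 1002363/35.
  ∫_0^3 u'(x)^2 dx = ∫_0^3 (144*x^6 + 144*x^5 - 12*x^4 + 16*x^2 - 4*x + 1) dx. Term by term:
    ∫_0^3 144*x^6 dx = 314928/7;  ∫_0^3 144*x^5 dx = 17496;  ∫_0^3 -12*x^4 dx = -2916/5;
    ∫_0^3 16*x^2 dx = 144;  ∫_0^3 -4*x dx = -18;  ∫_0^3 1 dx = 3.
  Sum: 314928/7 + 17496 − 2916/5 + 144 − 18 + 3 = 2171103/35.
Adding: ||u||_{H^1}^2 = 1002363/35 + 2171103/35 = 3173466/35.
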